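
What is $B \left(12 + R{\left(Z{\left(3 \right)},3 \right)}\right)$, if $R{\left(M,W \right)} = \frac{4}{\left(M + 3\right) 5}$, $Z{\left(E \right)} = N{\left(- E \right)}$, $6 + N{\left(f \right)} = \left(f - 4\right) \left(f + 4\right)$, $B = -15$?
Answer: $- \frac{894}{5} \approx -178.8$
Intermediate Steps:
$N{\left(f \right)} = -6 + \left(-4 + f\right) \left(4 + f\right)$ ($N{\left(f \right)} = -6 + \left(f - 4\right) \left(f + 4\right) = -6 + \left(-4 + f\right) \left(4 + f\right)$)
$Z{\left(E \right)} = -22 + E^{2}$ ($Z{\left(E \right)} = -22 + \left(- E\right)^{2} = -22 + E^{2}$)
$R{\left(M,W \right)} = \frac{4}{15 + 5 M}$ ($R{\left(M,W \right)} = \frac{4}{\left(3 + M\right) 5} = \frac{4}{15 + 5 M}$)
$B \left(12 + R{\left(Z{\left(3 \right)},3 \right)}\right) = - 15 \left(12 + \frac{4}{5 \left(3 - \left(22 - 3^{2}\right)\right)}\right) = - 15 \left(12 + \frac{4}{5 \left(3 + \left(-22 + 9\right)\right)}\right) = - 15 \left(12 + \frac{4}{5 \left(3 - 13\right)}\right) = - 15 \left(12 + \frac{4}{5 \left(-10\right)}\right) = - 15 \left(12 + \frac{4}{5} \left(- \frac{1}{10}\right)\right) = - 15 \left(12 - \frac{2}{25}\right) = \left(-15\right) \frac{298}{25} = - \frac{894}{5}$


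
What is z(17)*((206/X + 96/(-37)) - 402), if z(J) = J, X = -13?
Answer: -3437944/481 ≈ -7147.5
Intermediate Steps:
z(17)*((206/X + 96/(-37)) - 402) = 17*((206/(-13) + 96/(-37)) - 402) = 17*((206*(-1/13) + 96*(-1/37)) - 402) = 17*((-206/13 - 96/37) - 402) = 17*(-8870/481 - 402) = 17*(-202232/481) = -3437944/481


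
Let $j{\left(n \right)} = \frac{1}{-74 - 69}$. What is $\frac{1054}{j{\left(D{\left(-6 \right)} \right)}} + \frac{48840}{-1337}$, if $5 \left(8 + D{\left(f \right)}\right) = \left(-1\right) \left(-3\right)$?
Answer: $- \frac{201564154}{1337} \approx -1.5076 \cdot 10^{5}$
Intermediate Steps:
$D{\left(f \right)} = - \frac{37}{5}$ ($D{\left(f \right)} = -8 + \frac{\left(-1\right) \left(-3\right)}{5} = -8 + \frac{1}{5} \cdot 3 = -8 + \frac{3}{5} = - \frac{37}{5}$)
$j{\left(n \right)} = - \frac{1}{143}$ ($j{\left(n \right)} = \frac{1}{-143} = - \frac{1}{143}$)
$\frac{1054}{j{\left(D{\left(-6 \right)} \right)}} + \frac{48840}{-1337} = \frac{1054}{- \frac{1}{143}} + \frac{48840}{-1337} = 1054 \left(-143\right) + 48840 \left(- \frac{1}{1337}\right) = -150722 - \frac{48840}{1337} = - \frac{201564154}{1337}$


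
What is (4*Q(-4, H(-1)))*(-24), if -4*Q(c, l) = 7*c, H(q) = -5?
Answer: -672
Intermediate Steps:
Q(c, l) = -7*c/4
(4*Q(-4, H(-1)))*(-24) = (4*(-7/4*(-4)))*(-24) = (4*7)*(-24) = 28*(-24) = -672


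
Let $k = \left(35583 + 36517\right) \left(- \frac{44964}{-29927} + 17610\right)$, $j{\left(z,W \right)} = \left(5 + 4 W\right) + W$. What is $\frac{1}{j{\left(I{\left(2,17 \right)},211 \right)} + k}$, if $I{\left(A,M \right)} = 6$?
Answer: $\frac{29927}{38001016914020} \approx 7.8753 \cdot 10^{-10}$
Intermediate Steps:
$j{\left(z,W \right)} = 5 + 5 W$
$k = \frac{38000985191400}{29927}$ ($k = 72100 \left(\left(-44964\right) \left(- \frac{1}{29927}\right) + 17610\right) = 72100 \left(\frac{44964}{29927} + 17610\right) = 72100 \cdot \frac{527059434}{29927} = \frac{38000985191400}{29927} \approx 1.2698 \cdot 10^{9}$)
$\frac{1}{j{\left(I{\left(2,17 \right)},211 \right)} + k} = \frac{1}{\left(5 + 5 \cdot 211\right) + \frac{38000985191400}{29927}} = \frac{1}{\left(5 + 1055\right) + \frac{38000985191400}{29927}} = \frac{1}{1060 + \frac{38000985191400}{29927}} = \frac{1}{\frac{38001016914020}{29927}} = \frac{29927}{38001016914020}$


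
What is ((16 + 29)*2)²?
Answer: 8100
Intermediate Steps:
((16 + 29)*2)² = (45*2)² = 90² = 8100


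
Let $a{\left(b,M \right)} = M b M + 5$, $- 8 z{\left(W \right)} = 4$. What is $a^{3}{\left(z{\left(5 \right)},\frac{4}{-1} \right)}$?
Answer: $-27$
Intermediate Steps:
$z{\left(W \right)} = - \frac{1}{2}$ ($z{\left(W \right)} = \left(- \frac{1}{8}\right) 4 = - \frac{1}{2}$)
$a{\left(b,M \right)} = 5 + b M^{2}$ ($a{\left(b,M \right)} = b M^{2} + 5 = 5 + b M^{2}$)
$a^{3}{\left(z{\left(5 \right)},\frac{4}{-1} \right)} = \left(5 - \frac{\left(\frac{4}{-1}\right)^{2}}{2}\right)^{3} = \left(5 - \frac{\left(4 \left(-1\right)\right)^{2}}{2}\right)^{3} = \left(5 - \frac{\left(-4\right)^{2}}{2}\right)^{3} = \left(5 - 8\right)^{3} = \left(-3\right)^{3} = -27$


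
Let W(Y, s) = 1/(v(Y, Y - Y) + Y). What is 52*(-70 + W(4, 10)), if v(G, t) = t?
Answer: -3627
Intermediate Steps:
W(Y, s) = 1/Y (W(Y, s) = 1/((Y - Y) + Y) = 1/(0 + Y) = 1/Y)
52*(-70 + W(4, 10)) = 52*(-70 + 1/4) = 52*(-70 + ¼) = 52*(-279/4) = -3627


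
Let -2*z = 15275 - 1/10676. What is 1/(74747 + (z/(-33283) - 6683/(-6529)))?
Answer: 4639890103864/346823679647597707 ≈ 1.3378e-5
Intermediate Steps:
z = -163075899/21352 (z = -(15275 - 1/10676)/2 = -½*163075899/10676 = -163075899/21352 ≈ -7637.5)
1/(74747 + (z/(-33283) - 6683/(-6529))) = 1/(74747 + (-163075899/21352/(-33283) - 6683/(-6529))) = 1/(74747 + (-163075899/21352*(-1/33283) - 6683*(-1/6529))) = 1/(74747 + (163075899/710658616 + 6683/6529)) = 1/(74747 + 5814054075299/4639890103864) = 1/(346823679647597707/4639890103864) = 4639890103864/346823679647597707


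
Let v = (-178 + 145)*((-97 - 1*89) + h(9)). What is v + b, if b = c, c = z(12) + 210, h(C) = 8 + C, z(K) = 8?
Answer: 5795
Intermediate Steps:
c = 218 (c = 8 + 210 = 218)
v = 5577 (v = (-178 + 145)*((-97 - 1*89) + (8 + 9)) = -33*((-97 - 89) + 17) = -33*(-186 + 17) = -33*(-169) = 5577)
b = 218
v + b = 5577 + 218 = 5795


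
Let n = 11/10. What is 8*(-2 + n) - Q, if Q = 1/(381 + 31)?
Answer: -14837/2060 ≈ -7.2024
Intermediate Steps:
n = 11/10 (n = 11*(1/10) = 11/10 ≈ 1.1000)
Q = 1/412 ≈ 0.0024272
8*(-2 + n) - Q = 8*(-2 + 11/10) - 1*1/412 = 8*(-9/10) - 1/412 = -36/5 - 1/412 = -14837/2060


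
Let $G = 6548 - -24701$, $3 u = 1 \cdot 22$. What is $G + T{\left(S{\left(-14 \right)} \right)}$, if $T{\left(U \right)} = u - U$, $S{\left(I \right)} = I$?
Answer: $\frac{93811}{3} \approx 31270.0$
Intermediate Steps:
$u = \frac{22}{3}$ ($u = \frac{1 \cdot 22}{3} = \frac{1}{3} \cdot 22 = \frac{22}{3} \approx 7.3333$)
$T{\left(U \right)} = \frac{22}{3} - U$
$G = 31249$ ($G = 6548 + 24701 = 31249$)
$G + T{\left(S{\left(-14 \right)} \right)} = 31249 + \left(\frac{22}{3} - -14\right) = 31249 + \left(\frac{22}{3} + 14\right) = 31249 + \frac{64}{3} = \frac{93811}{3}$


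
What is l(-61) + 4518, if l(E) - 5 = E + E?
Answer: 4401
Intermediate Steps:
l(E) = 5 + 2*E (l(E) = 5 + (E + E) = 5 + 2*E)
l(-61) + 4518 = (5 + 2*(-61)) + 4518 = (5 - 122) + 4518 = -117 + 4518 = 4401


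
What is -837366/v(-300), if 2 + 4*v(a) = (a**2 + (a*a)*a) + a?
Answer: 1674732/13455151 ≈ 0.12447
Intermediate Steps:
v(a) = -1/2 + a/4 + a**2/4 + a**3/4 (v(a) = -1/2 + ((a**2 + (a*a)*a) + a)/4 = -1/2 + ((a**2 + a**2*a) + a)/4 = -1/2 + ((a**2 + a**3) + a)/4 = -1/2 + (a + a**2 + a**3)/4 = -1/2 + (a/4 + a**2/4 + a**3/4) = -1/2 + a/4 + a**2/4 + a**3/4)
-837366/v(-300) = -837366/(-1/2 + (1/4)*(-300) + (1/4)*(-300)**2 + (1/4)*(-300)**3) = -837366/(-1/2 - 75 + (1/4)*90000 + (1/4)*(-27000000)) = -837366/(-1/2 - 75 + 22500 - 6750000) = -837366/(-13455151/2) = -837366*(-2/13455151) = 1674732/13455151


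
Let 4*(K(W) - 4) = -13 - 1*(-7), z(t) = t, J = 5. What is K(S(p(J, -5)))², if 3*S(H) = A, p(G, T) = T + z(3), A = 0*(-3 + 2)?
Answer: 25/4 ≈ 6.2500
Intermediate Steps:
A = 0 (A = 0*(-1) = 0)
p(G, T) = 3 + T (p(G, T) = T + 3 = 3 + T)
S(H) = 0 (S(H) = (⅓)*0 = 0)
K(W) = 5/2 (K(W) = 4 + (-13 - 1*(-7))/4 = 4 + (-13 + 7)/4 = 4 + (¼)*(-6) = 4 - 3/2 = 5/2)
K(S(p(J, -5)))² = (5/2)² = 25/4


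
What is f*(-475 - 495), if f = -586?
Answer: 568420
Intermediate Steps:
f*(-475 - 495) = -586*(-475 - 495) = -586*(-970) = 568420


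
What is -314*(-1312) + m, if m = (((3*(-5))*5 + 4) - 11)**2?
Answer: 418692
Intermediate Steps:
m = 6724 (m = ((-15*5 + 4) - 11)**2 = ((-75 + 4) - 11)**2 = (-71 - 11)**2 = (-82)**2 = 6724)
-314*(-1312) + m = -314*(-1312) + 6724 = 411968 + 6724 = 418692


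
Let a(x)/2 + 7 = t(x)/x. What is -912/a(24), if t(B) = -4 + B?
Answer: 2736/37 ≈ 73.946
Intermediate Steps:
a(x) = -14 + 2*(-4 + x)/x (a(x) = -14 + 2*((-4 + x)/x) = -14 + 2*(-4 + x)/x)
-912/a(24) = -912/(-12 - 8/24) = -912/(-12 - 8*1/24) = -912/(-12 - 1/3) = -912/(-37/3) = -912*(-3/37) = 2736/37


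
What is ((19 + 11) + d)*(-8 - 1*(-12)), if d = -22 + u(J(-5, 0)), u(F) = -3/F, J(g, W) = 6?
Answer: 30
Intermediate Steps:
d = -45/2 (d = -22 - 3/6 = -22 - 3*⅙ = -22 - ½ = -45/2 ≈ -22.500)
((19 + 11) + d)*(-8 - 1*(-12)) = ((19 + 11) - 45/2)*(-8 - 1*(-12)) = (30 - 45/2)*(-8 + 12) = (15/2)*4 = 30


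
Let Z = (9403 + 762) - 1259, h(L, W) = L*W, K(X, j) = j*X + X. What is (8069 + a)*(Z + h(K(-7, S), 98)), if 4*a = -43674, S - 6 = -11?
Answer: -33196675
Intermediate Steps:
S = -5 (S = 6 - 11 = -5)
a = -21837/2 (a = (¼)*(-43674) = -21837/2 ≈ -10919.)
K(X, j) = X + X*j (K(X, j) = X*j + X = X + X*j)
Z = 8906 (Z = 10165 - 1259 = 8906)
(8069 + a)*(Z + h(K(-7, S), 98)) = (8069 - 21837/2)*(8906 - 7*(1 - 5)*98) = -5699*(8906 - 7*(-4)*98)/2 = -5699*(8906 + 28*98)/2 = -5699*(8906 + 2744)/2 = -5699/2*11650 = -33196675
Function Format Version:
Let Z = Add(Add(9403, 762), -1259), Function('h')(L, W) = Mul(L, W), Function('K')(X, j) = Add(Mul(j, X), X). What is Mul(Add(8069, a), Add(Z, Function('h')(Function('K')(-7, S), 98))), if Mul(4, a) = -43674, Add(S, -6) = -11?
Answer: -33196675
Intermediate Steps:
S = -5 (S = Add(6, -11) = -5)
a = Rational(-21837, 2) (a = Mul(Rational(1, 4), -43674) = Rational(-21837, 2) ≈ -10919.)
Function('K')(X, j) = Add(X, Mul(X, j)) (Function('K')(X, j) = Add(Mul(X, j), X) = Add(X, Mul(X, j)))
Z = 8906 (Z = Add(10165, -1259) = 8906)
Mul(Add(8069, a), Add(Z, Function('h')(Function('K')(-7, S), 98))) = Mul(Add(8069, Rational(-21837, 2)), Add(8906, Mul(Mul(-7, Add(1, -5)), 98))) = Mul(Rational(-5699, 2), Add(8906, Mul(Mul(-7, -4), 98))) = Mul(Rational(-5699, 2), Add(8906, Mul(28, 98))) = Mul(Rational(-5699, 2), Add(8906, 2744)) = Mul(Rational(-5699, 2), 11650) = -33196675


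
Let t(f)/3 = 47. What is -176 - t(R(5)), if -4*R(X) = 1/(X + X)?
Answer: -317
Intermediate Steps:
R(X) = -1/(8*X) (R(X) = -1/(4*(X + X)) = -1/(2*X)/4 = -1/(8*X))
t(f) = 141 (t(f) = 3*47 = 141)
-176 - t(R(5)) = -176 - 1*141 = -176 - 141 = -317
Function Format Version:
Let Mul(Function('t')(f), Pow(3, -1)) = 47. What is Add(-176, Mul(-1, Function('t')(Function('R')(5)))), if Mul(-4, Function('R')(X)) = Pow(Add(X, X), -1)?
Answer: -317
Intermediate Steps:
Function('R')(X) = Mul(Rational(-1, 8), Pow(X, -1)) (Function('R')(X) = Mul(Rational(-1, 4), Pow(Add(X, X), -1)) = Mul(Rational(-1, 4), Pow(Mul(2, X), -1)) = Mul(Rational(-1, 4), Mul(Rational(1, 2), Pow(X, -1))) = Mul(Rational(-1, 8), Pow(X, -1)))
Function('t')(f) = 141 (Function('t')(f) = Mul(3, 47) = 141)
Add(-176, Mul(-1, Function('t')(Function('R')(5)))) = Add(-176, Mul(-1, 141)) = Add(-176, -141) = -317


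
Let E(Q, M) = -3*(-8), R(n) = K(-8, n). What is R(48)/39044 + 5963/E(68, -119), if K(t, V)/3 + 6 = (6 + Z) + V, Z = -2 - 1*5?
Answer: 58205581/234264 ≈ 248.46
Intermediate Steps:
Z = -7 (Z = -2 - 5 = -7)
K(t, V) = -21 + 3*V (K(t, V) = -18 + 3*((6 - 7) + V) = -18 + 3*(-1 + V) = -18 + (-3 + 3*V) = -21 + 3*V)
R(n) = -21 + 3*n
E(Q, M) = 24
R(48)/39044 + 5963/E(68, -119) = (-21 + 3*48)/39044 + 5963/24 = (-21 + 144)*(1/39044) + 5963*(1/24) = 123*(1/39044) + 5963/24 = 123/39044 + 5963/24 = 58205581/234264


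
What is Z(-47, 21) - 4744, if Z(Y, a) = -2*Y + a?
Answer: -4629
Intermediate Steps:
Z(Y, a) = a - 2*Y
Z(-47, 21) - 4744 = (21 - 2*(-47)) - 4744 = (21 + 94) - 4744 = 115 - 4744 = -4629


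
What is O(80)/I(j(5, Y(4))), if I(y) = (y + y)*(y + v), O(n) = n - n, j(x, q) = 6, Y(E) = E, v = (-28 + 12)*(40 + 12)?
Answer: 0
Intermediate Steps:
v = -832 (v = -16*52 = -832)
O(n) = 0
I(y) = 2*y*(-832 + y) (I(y) = (y + y)*(y - 832) = (2*y)*(-832 + y) = 2*y*(-832 + y))
O(80)/I(j(5, Y(4))) = 0/((2*6*(-832 + 6))) = 0/((2*6*(-826))) = 0/(-9912) = 0*(-1/9912) = 0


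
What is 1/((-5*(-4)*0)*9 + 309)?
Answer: 1/309 ≈ 0.0032362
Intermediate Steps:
1/((-5*(-4)*0)*9 + 309) = 1/((20*0)*9 + 309) = 1/(0*9 + 309) = 1/(0 + 309) = 1/309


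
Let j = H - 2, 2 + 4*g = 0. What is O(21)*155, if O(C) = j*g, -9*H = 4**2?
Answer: 2635/9 ≈ 292.78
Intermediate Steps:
g = -1/2 (g = -1/2 + (1/4)*0 = -1/2 + 0 = -1/2 ≈ -0.50000)
H = -16/9 (H = -1/9*4**2 = -1/9*16 = -16/9 ≈ -1.7778)
j = -34/9 (j = -16/9 - 2 = -34/9 ≈ -3.7778)
O(C) = 17/9 (O(C) = -34/9*(-1/2) = 17/9)
O(21)*155 = (17/9)*155 = 2635/9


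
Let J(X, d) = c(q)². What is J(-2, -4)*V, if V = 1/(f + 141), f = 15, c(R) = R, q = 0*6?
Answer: 0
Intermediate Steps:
q = 0
J(X, d) = 0 (J(X, d) = 0² = 0)
V = 1/156 (V = 1/(15 + 141) = 1/156 ≈ 0.0064103)
J(-2, -4)*V = 0*(1/156) = 0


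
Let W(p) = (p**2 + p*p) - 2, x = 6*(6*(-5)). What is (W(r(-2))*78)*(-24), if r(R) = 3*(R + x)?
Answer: -1116142560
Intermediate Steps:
x = -180 (x = 6*(-30) = -180)
r(R) = -540 + 3*R (r(R) = 3*(R - 180) = 3*(-180 + R) = -540 + 3*R)
W(p) = -2 + 2*p**2 (W(p) = (p**2 + p**2) - 2 = 2*p**2 - 2 = -2 + 2*p**2)
(W(r(-2))*78)*(-24) = ((-2 + 2*(-540 + 3*(-2))**2)*78)*(-24) = ((-2 + 2*(-540 - 6)**2)*78)*(-24) = ((-2 + 2*(-546)**2)*78)*(-24) = ((-2 + 2*298116)*78)*(-24) = ((-2 + 596232)*78)*(-24) = (596230*78)*(-24) = 46505940*(-24) = -1116142560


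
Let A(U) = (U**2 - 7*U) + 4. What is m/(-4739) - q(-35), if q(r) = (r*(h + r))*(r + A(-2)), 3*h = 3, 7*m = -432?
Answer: 513186742/33173 ≈ 15470.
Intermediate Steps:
m = -432/7 (m = (1/7)*(-432) = -432/7 ≈ -61.714)
A(U) = 4 + U**2 - 7*U
h = 1 (h = (1/3)*3 = 1)
q(r) = r*(1 + r)*(22 + r) (q(r) = (r*(1 + r))*(r + (4 + (-2)**2 - 7*(-2))) = (r*(1 + r))*(r + (4 + 4 + 14)) = (r*(1 + r))*(r + 22) = (r*(1 + r))*(22 + r) = r*(1 + r)*(22 + r))
m/(-4739) - q(-35) = -432/7/(-4739) - (-35)*(22 + (-35)**2 + 23*(-35)) = -432/7*(-1/4739) - (-35)*(22 + 1225 - 805) = 432/33173 - (-35)*442 = 432/33173 - 1*(-15470) = 432/33173 + 15470 = 513186742/33173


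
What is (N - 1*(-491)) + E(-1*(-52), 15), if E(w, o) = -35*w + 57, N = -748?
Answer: -2020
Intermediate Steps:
E(w, o) = 57 - 35*w
(N - 1*(-491)) + E(-1*(-52), 15) = (-748 - 1*(-491)) + (57 - (-35)*(-52)) = (-748 + 491) + (57 - 35*52) = -257 + (57 - 1820) = -257 - 1763 = -2020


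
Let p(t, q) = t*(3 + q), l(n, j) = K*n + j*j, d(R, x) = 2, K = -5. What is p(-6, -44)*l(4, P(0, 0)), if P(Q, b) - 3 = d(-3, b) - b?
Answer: 1230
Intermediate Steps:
P(Q, b) = 5 - b (P(Q, b) = 3 + (2 - b) = 5 - b)
l(n, j) = j² - 5*n (l(n, j) = -5*n + j*j = -5*n + j² = j² - 5*n)
p(-6, -44)*l(4, P(0, 0)) = (-6*(3 - 44))*((5 - 1*0)² - 5*4) = (-6*(-41))*((5 + 0)² - 20) = 246*(5² - 20) = 246*(25 - 20) = 246*5 = 1230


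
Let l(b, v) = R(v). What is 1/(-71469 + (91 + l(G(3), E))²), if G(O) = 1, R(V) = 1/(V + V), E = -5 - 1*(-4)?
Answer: -4/253115 ≈ -1.5803e-5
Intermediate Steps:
E = -1 (E = -5 + 4 = -1)
R(V) = 1/(2*V)
l(b, v) = 1/(2*v)
1/(-71469 + (91 + l(G(3), E))²) = 1/(-71469 + (91 + (½)/(-1))²) = 1/(-71469 + (91 + (½)*(-1))²) = 1/(-71469 + (91 - ½)²) = 1/(-71469 + (181/2)²) = 1/(-71469 + 32761/4) = 1/(-253115/4) = -4/253115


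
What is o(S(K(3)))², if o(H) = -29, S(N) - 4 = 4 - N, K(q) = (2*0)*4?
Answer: 841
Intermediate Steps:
K(q) = 0 (K(q) = 0*4 = 0)
S(N) = 8 - N (S(N) = 4 + (4 - N) = 8 - N)
o(S(K(3)))² = (-29)² = 841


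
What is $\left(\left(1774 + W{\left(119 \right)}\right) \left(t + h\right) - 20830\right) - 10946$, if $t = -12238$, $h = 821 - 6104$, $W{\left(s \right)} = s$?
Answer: $-33199029$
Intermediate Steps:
$h = -5283$
$\left(\left(1774 + W{\left(119 \right)}\right) \left(t + h\right) - 20830\right) - 10946 = \left(\left(1774 + 119\right) \left(-12238 - 5283\right) - 20830\right) - 10946 = \left(1893 \left(-17521\right) - 20830\right) - 10946 = \left(-33167253 - 20830\right) - 10946 = -33188083 - 10946 = -33199029$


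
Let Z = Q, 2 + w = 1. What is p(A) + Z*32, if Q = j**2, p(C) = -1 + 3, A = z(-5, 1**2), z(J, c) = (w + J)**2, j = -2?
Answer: 130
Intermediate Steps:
w = -1 (w = -2 + 1 = -1)
z(J, c) = (-1 + J)**2
A = 36 (A = (-1 - 5)**2 = (-6)**2 = 36)
p(C) = 2
Q = 4 (Q = (-2)**2 = 4)
Z = 4
p(A) + Z*32 = 2 + 4*32 = 2 + 128 = 130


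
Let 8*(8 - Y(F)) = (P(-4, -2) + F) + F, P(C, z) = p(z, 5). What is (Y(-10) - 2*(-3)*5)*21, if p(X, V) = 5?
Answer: 6699/8 ≈ 837.38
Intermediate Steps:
P(C, z) = 5
Y(F) = 59/8 - F/4 (Y(F) = 8 - ((5 + F) + F)/8 = 8 - (5 + 2*F)/8 = 8 + (-5/8 - F/4) = 59/8 - F/4)
(Y(-10) - 2*(-3)*5)*21 = ((59/8 - ¼*(-10)) - 2*(-3)*5)*21 = ((59/8 + 5/2) + 6*5)*21 = (79/8 + 30)*21 = (319/8)*21 = 6699/8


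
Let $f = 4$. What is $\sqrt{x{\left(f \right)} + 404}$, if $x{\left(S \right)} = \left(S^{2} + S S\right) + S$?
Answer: $2 \sqrt{110} \approx 20.976$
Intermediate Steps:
$x{\left(S \right)} = S + 2 S^{2}$ ($x{\left(S \right)} = \left(S^{2} + S^{2}\right) + S = 2 S^{2} + S = S + 2 S^{2}$)
$\sqrt{x{\left(f \right)} + 404} = \sqrt{4 \left(1 + 2 \cdot 4\right) + 404} = \sqrt{4 \left(1 + 8\right) + 404} = \sqrt{4 \cdot 9 + 404} = \sqrt{36 + 404} = \sqrt{440} = 2 \sqrt{110}$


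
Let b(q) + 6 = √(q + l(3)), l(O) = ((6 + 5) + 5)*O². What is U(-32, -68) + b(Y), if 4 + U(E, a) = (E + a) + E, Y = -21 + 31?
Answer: -142 + √154 ≈ -129.59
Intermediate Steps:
l(O) = 16*O² (l(O) = (11 + 5)*O² = 16*O²)
Y = 10
U(E, a) = -4 + a + 2*E (U(E, a) = -4 + ((E + a) + E) = -4 + (a + 2*E) = -4 + a + 2*E)
b(q) = -6 + √(144 + q) (b(q) = -6 + √(q + 16*3²) = -6 + √(q + 16*9) = -6 + √(q + 144) = -6 + √(144 + q))
U(-32, -68) + b(Y) = (-4 - 68 + 2*(-32)) + (-6 + √(144 + 10)) = (-4 - 68 - 64) + (-6 + √154) = -136 + (-6 + √154) = -142 + √154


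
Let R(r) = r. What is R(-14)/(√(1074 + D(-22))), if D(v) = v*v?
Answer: -7*√1558/779 ≈ -0.35469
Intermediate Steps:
D(v) = v²
R(-14)/(√(1074 + D(-22))) = -14/√(1074 + (-22)²) = -14/√(1074 + 484) = -14*√1558/1558 = -7*√1558/779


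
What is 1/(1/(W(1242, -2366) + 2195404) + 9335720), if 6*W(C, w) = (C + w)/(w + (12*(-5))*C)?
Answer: 253193748197/2363745938917812169 ≈ 1.0712e-7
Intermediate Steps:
W(C, w) = (C + w)/(6*(w - 60*C)) (W(C, w) = ((C + w)/(w + (12*(-5))*C))/6 = ((C + w)/(w - 60*C))/6 = (C + w)/(6*(w - 60*C)))
1/(1/(W(1242, -2366) + 2195404) + 9335720) = 1/(1/((1242 - 2366)/(6*(-2366 - 60*1242)) + 2195404) + 9335720) = 1/(1/((1/6)*(-1124)/(-2366 - 74520) + 2195404) + 9335720) = 1/(1/((1/6)*(-1124)/(-76886) + 2195404) + 9335720) = 1/(1/((1/6)*(-1/76886)*(-1124) + 2195404) + 9335720) = 1/(1/(281/115329 + 2195404) + 9335720) = 1/(1/(253193748197/115329) + 9335720) = 1/(115329/253193748197 + 9335720) = 1/(2363745938917812169/253193748197) = 253193748197/2363745938917812169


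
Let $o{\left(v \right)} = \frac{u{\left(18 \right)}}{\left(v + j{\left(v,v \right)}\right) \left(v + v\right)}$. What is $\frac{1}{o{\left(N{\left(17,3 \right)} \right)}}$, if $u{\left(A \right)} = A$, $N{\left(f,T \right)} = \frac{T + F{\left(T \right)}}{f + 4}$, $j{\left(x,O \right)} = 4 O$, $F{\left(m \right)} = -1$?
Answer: $\frac{20}{3969} \approx 0.0050391$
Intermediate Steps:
$N{\left(f,T \right)} = \frac{-1 + T}{4 + f}$ ($N{\left(f,T \right)} = \frac{T - 1}{f + 4} = \frac{-1 + T}{4 + f}$)
$o{\left(v \right)} = \frac{9}{5 v^{2}}$ ($o{\left(v \right)} = \frac{18}{\left(v + 4 v\right) \left(v + v\right)} = \frac{18}{5 v 2 v} = \frac{18}{10 v^{2}} = 18 \frac{1}{10 v^{2}} = \frac{9}{5 v^{2}}$)
$\frac{1}{o{\left(N{\left(17,3 \right)} \right)}} = \frac{1}{\frac{9}{5} \frac{1}{\left(-1 + 3\right)^{2} \frac{1}{\left(4 + 17\right)^{2}}}} = \frac{1}{\frac{9}{5} \frac{1}{\frac{4}{441}}} = \frac{1}{\frac{9}{5} \cdot \frac{441}{4}} = \frac{1}{\frac{3969}{20}} = \frac{20}{3969}$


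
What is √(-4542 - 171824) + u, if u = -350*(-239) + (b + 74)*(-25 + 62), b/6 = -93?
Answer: 65742 + I*√176366 ≈ 65742.0 + 419.96*I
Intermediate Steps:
b = -558 (b = 6*(-93) = -558)
u = 65742 (u = -350*(-239) + (-558 + 74)*(-25 + 62) = 83650 - 484*37 = 83650 - 17908 = 65742)
√(-4542 - 171824) + u = √(-4542 - 171824) + 65742 = √(-176366) + 65742 = I*√176366 + 65742 = 65742 + I*√176366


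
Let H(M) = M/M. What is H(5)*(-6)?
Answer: -6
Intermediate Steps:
H(M) = 1
H(5)*(-6) = 1*(-6) = -6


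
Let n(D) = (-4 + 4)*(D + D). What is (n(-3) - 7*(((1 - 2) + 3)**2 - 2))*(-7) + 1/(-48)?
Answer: 4703/48 ≈ 97.979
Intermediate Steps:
n(D) = 0 (n(D) = 0*(2*D) = 0)
(n(-3) - 7*(((1 - 2) + 3)**2 - 2))*(-7) + 1/(-48) = (0 - 7*(((1 - 2) + 3)**2 - 2))*(-7) + 1/(-48) = (0 - 7*((-1 + 3)**2 - 2))*(-7) - 1/48 = (0 - 7*(2**2 - 2))*(-7) - 1/48 = (0 - 7*(4 - 2))*(-7) - 1/48 = (0 - 7*2)*(-7) - 1/48 = (0 - 14)*(-7) - 1/48 = -14*(-7) - 1/48 = 98 - 1/48 = 4703/48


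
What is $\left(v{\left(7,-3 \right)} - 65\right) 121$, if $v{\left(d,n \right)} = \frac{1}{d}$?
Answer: $- \frac{54934}{7} \approx -7847.7$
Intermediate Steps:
$\left(v{\left(7,-3 \right)} - 65\right) 121 = \left(\frac{1}{7} - 65\right) 121 = \left(- \frac{454}{7}\right) 121 = - \frac{54934}{7}$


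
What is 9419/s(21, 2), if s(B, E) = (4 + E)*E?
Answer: 9419/12 ≈ 784.92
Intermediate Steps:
s(B, E) = E*(4 + E)
9419/s(21, 2) = 9419/((2*(4 + 2))) = 9419/((2*6)) = 9419/12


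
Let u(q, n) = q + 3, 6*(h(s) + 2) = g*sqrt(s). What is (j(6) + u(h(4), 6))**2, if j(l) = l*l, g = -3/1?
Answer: 1296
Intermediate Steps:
g = -3 (g = -3*1 = -3)
h(s) = -2 - sqrt(s)/2 (h(s) = -2 + (-3*sqrt(s))/6 = -2 - sqrt(s)/2)
u(q, n) = 3 + q
j(l) = l**2
(j(6) + u(h(4), 6))**2 = (6**2 + (3 + (-2 - sqrt(4)/2)))**2 = (36 + (3 + (-2 - 1/2*2)))**2 = (36 + (3 + (-2 - 1)))**2 = (36 + (3 - 3))**2 = (36 + 0)**2 = 36**2 = 1296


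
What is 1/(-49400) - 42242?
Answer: -2086754801/49400 ≈ -42242.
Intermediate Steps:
1/(-49400) - 42242 = -1/49400 - 42242 = -2086754801/49400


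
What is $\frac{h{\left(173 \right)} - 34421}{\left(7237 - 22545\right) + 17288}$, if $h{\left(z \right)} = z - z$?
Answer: $- \frac{34421}{1980} \approx -17.384$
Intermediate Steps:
$h{\left(z \right)} = 0$
$\frac{h{\left(173 \right)} - 34421}{\left(7237 - 22545\right) + 17288} = \frac{0 - 34421}{\left(7237 - 22545\right) + 17288} = - \frac{34421}{\left(7237 - 22545\right) + 17288} = - \frac{34421}{-15308 + 17288} = - \frac{34421}{1980}$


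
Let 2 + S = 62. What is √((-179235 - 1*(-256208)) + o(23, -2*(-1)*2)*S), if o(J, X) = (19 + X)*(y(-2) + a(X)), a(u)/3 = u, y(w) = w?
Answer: √90773 ≈ 301.29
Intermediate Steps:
S = 60 (S = -2 + 62 = 60)
a(u) = 3*u
o(J, X) = (-2 + 3*X)*(19 + X) (o(J, X) = (19 + X)*(-2 + 3*X) = (-2 + 3*X)*(19 + X))
√((-179235 - 1*(-256208)) + o(23, -2*(-1)*2)*S) = √((-179235 - 1*(-256208)) + (-38 + 3*(-2*(-1)*2)² + 55*(-2*(-1)*2))*60) = √((-179235 + 256208) + (-38 + 3*(2*2)² + 55*(2*2))*60) = √(76973 + (-38 + 3*4² + 55*4)*60) = √(76973 + (-38 + 3*16 + 220)*60) = √(76973 + (-38 + 48 + 220)*60) = √(76973 + 230*60) = √(76973 + 13800) = √90773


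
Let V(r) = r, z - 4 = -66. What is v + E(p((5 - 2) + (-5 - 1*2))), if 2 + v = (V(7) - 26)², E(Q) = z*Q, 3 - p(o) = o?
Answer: -75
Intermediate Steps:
z = -62 (z = 4 - 66 = -62)
p(o) = 3 - o
E(Q) = -62*Q
v = 359 (v = -2 + (7 - 26)² = -2 + (-19)² = -2 + 361 = 359)
v + E(p((5 - 2) + (-5 - 1*2))) = 359 - 62*(3 - ((5 - 2) + (-5 - 1*2))) = 359 - 62*(3 - (3 + (-5 - 2))) = 359 - 62*(3 - (3 - 7)) = 359 - 62*(3 - 1*(-4)) = 359 - 62*(3 + 4) = 359 - 62*7 = 359 - 434 = -75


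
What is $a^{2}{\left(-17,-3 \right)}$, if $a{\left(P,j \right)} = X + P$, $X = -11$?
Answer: $784$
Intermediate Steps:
$a{\left(P,j \right)} = -11 + P$
$a^{2}{\left(-17,-3 \right)} = \left(-11 - 17\right)^{2} = \left(-28\right)^{2} = 784$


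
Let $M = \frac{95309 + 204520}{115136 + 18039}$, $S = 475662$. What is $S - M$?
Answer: $\frac{63345987021}{133175} \approx 4.7566 \cdot 10^{5}$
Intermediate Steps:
$M = \frac{299829}{133175} \approx 2.2514$
$S - M = 475662 - \frac{299829}{133175} = \frac{63345987021}{133175}$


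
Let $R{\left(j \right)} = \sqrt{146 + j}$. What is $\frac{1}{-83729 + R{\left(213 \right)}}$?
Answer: $- \frac{83729}{7010545082} - \frac{\sqrt{359}}{7010545082} \approx -1.1946 \cdot 10^{-5}$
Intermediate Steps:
$\frac{1}{-83729 + R{\left(213 \right)}} = \frac{1}{-83729 + \sqrt{146 + 213}} = \frac{1}{-83729 + \sqrt{359}}$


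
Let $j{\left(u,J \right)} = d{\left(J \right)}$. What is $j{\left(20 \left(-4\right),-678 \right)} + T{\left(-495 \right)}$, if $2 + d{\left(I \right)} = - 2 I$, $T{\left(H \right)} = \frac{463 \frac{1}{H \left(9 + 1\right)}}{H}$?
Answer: $\frac{3317638963}{2450250} \approx 1354.0$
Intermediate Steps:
$T{\left(H \right)} = \frac{463}{10 H^{2}}$ ($T{\left(H \right)} = \frac{463 \frac{1}{H 10}}{H} = \frac{463 \frac{1}{10 H}}{H} = \frac{\frac{463}{10} \frac{1}{H}}{H} = \frac{463}{10 H^{2}}$)
$d{\left(I \right)} = -2 - 2 I$
$j{\left(u,J \right)} = -2 - 2 J$
$j{\left(20 \left(-4\right),-678 \right)} + T{\left(-495 \right)} = \left(-2 - -1356\right) + \frac{463}{10 \cdot 245025} = \left(-2 + 1356\right) + \frac{463}{10} \cdot \frac{1}{245025} = 1354 + \frac{463}{2450250} = \frac{3317638963}{2450250}$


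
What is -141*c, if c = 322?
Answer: -45402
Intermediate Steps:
-141*c = -141*322 = -45402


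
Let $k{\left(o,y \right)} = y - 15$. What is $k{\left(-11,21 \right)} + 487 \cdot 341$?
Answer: $166073$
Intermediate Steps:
$k{\left(o,y \right)} = -15 + y$
$k{\left(-11,21 \right)} + 487 \cdot 341 = \left(-15 + 21\right) + 487 \cdot 341 = 6 + 166067 = 166073$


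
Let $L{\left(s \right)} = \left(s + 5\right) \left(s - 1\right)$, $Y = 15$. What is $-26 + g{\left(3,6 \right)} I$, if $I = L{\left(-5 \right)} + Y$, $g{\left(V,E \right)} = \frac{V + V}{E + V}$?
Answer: $-16$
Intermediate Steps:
$L{\left(s \right)} = \left(-1 + s\right) \left(5 + s\right)$ ($L{\left(s \right)} = \left(5 + s\right) \left(-1 + s\right) = \left(-1 + s\right) \left(5 + s\right)$)
$g{\left(V,E \right)} = \frac{2 V}{E + V}$
$I = 15$ ($I = \left(-5 + \left(-5\right)^{2} + 4 \left(-5\right)\right) + 15 = \left(-5 + 25 - 20\right) + 15 = 0 + 15 = 15$)
$-26 + g{\left(3,6 \right)} I = -26 + 2 \cdot 3 \frac{1}{6 + 3} \cdot 15 = -26 + 2 \cdot 3 \cdot \frac{1}{9} \cdot 15 = -26 + \frac{2}{3} \cdot 15 = -26 + 10 = -16$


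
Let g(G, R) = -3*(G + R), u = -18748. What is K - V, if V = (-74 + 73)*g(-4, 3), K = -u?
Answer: 18751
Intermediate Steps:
g(G, R) = -3*G - 3*R
K = 18748 (K = -1*(-18748) = 18748)
V = -3 (V = (-74 + 73)*(-3*(-4) - 3*3) = -(12 - 9) = -1*3 = -3)
K - V = 18748 - 1*(-3) = 18748 + 3 = 18751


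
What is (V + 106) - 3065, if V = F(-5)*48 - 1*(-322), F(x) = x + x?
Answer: -3117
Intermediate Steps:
F(x) = 2*x
V = -158 (V = (2*(-5))*48 - 1*(-322) = -10*48 + 322 = -480 + 322 = -158)
(V + 106) - 3065 = (-158 + 106) - 3065 = -52 - 3065 = -3117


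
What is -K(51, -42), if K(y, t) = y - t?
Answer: -93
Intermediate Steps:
-K(51, -42) = -(51 - 1*(-42)) = -(51 + 42) = -1*93 = -93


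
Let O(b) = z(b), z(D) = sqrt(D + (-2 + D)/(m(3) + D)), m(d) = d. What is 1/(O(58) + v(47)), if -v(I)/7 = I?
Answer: -20069/6599107 - sqrt(219234)/6599107 ≈ -0.0031121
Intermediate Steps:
z(D) = sqrt(D + (-2 + D)/(3 + D))
O(b) = sqrt((-2 + b + b*(3 + b))/(3 + b))
v(I) = -7*I
1/(O(58) + v(47)) = 1/(sqrt((-2 + 58 + 58*(3 + 58))/(3 + 58)) - 7*47) = 1/(sqrt((-2 + 58 + 58*61)/61) - 329) = 1/(sqrt((-2 + 58 + 3538)/61) - 329) = 1/(sqrt((1/61)*3594) - 329) = 1/(sqrt(3594/61) - 329) = 1/(sqrt(219234)/61 - 329) = 1/(-329 + sqrt(219234)/61)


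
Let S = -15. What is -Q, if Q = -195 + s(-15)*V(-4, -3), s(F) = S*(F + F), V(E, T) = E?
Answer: 1995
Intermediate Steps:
s(F) = -30*F (s(F) = -15*(F + F) = -30*F)
Q = -1995 (Q = -195 - 30*(-15)*(-4) = -195 + 450*(-4) = -195 - 1800 = -1995)
-Q = -1*(-1995) = 1995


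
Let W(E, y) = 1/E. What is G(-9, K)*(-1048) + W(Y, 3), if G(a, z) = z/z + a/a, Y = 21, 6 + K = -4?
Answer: -44015/21 ≈ -2096.0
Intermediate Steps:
K = -10 (K = -6 - 4 = -10)
G(a, z) = 2 (G(a, z) = 1 + 1 = 2)
G(-9, K)*(-1048) + W(Y, 3) = 2*(-1048) + 1/21 = -2096 + 1/21 = -44015/21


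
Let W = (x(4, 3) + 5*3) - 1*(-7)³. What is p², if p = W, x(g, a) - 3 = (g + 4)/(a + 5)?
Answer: 131044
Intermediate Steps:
x(g, a) = 3 + (4 + g)/(5 + a) (x(g, a) = 3 + (g + 4)/(a + 5) = 3 + (4 + g)/(5 + a))
W = 362 (W = ((19 + 4 + 3*3)/(5 + 3) + 5*3) - 1*(-7)³ = ((19 + 4 + 9)/8 + 15) - 1*(-343) = ((⅛)*32 + 15) + 343 = (4 + 15) + 343 = 19 + 343 = 362)
p = 362
p² = 362² = 131044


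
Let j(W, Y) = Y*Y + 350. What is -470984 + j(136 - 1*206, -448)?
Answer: -269930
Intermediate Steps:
j(W, Y) = 350 + Y**2 (j(W, Y) = Y**2 + 350 = 350 + Y**2)
-470984 + j(136 - 1*206, -448) = -470984 + (350 + (-448)**2) = -470984 + (350 + 200704) = -470984 + 201054 = -269930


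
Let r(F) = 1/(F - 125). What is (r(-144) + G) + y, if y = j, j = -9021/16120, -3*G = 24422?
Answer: -3416385757/419640 ≈ -8141.2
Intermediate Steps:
r(F) = 1/(-125 + F)
G = -24422/3 (G = -⅓*24422 = -24422/3 ≈ -8140.7)
j = -291/520 (j = -9021*1/16120 = -291/520 ≈ -0.55962)
y = -291/520 ≈ -0.55962
(r(-144) + G) + y = (1/(-125 - 144) - 24422/3) - 291/520 = (1/(-269) - 24422/3) - 291/520 = (-1/269 - 24422/3) - 291/520 = -6569521/807 - 291/520 = -3416385757/419640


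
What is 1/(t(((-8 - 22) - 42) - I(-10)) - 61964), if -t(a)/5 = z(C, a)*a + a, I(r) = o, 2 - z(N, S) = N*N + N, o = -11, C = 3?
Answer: -1/64709 ≈ -1.5454e-5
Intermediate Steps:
z(N, S) = 2 - N - N² (z(N, S) = 2 - (N*N + N) = 2 - (N² + N) = 2 - (N + N²) = 2 + (-N - N²) = 2 - N - N²)
I(r) = -11
t(a) = 45*a (t(a) = -5*((2 - 1*3 - 1*3²)*a + a) = -5*((2 - 3 - 1*9)*a + a) = -5*((2 - 3 - 9)*a + a) = -5*(-10*a + a) = -(-45)*a = 45*a)
1/(t(((-8 - 22) - 42) - I(-10)) - 61964) = 1/(45*(((-8 - 22) - 42) - 1*(-11)) - 61964) = 1/(45*((-30 - 42) + 11) - 61964) = 1/(45*(-72 + 11) - 61964) = 1/(45*(-61) - 61964) = 1/(-2745 - 61964) = 1/(-64709) = -1/64709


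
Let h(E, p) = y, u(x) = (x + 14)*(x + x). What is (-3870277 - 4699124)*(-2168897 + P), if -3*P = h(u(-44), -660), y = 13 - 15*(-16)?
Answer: 18586870806848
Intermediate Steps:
u(x) = 2*x*(14 + x) (u(x) = (14 + x)*(2*x) = 2*x*(14 + x))
y = 253 (y = 13 + 240 = 253)
h(E, p) = 253
P = -253/3 (P = -⅓*253 = -253/3 ≈ -84.333)
(-3870277 - 4699124)*(-2168897 + P) = (-3870277 - 4699124)*(-2168897 - 253/3) = -8569401*(-6506944/3) = 18586870806848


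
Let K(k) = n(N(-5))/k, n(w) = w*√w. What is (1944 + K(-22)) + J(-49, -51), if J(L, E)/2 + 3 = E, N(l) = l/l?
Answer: 40391/22 ≈ 1836.0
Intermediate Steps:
N(l) = 1
J(L, E) = -6 + 2*E
n(w) = w^(3/2)
K(k) = 1/k (K(k) = 1^(3/2)/k = 1/k)
(1944 + K(-22)) + J(-49, -51) = (1944 + 1/(-22)) + (-6 + 2*(-51)) = (1944 - 1/22) + (-6 - 102) = 42767/22 - 108 = 40391/22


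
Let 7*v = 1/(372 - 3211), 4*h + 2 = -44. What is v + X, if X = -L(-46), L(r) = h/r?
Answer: -19877/79492 ≈ -0.25005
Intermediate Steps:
h = -23/2 (h = -½ + (¼)*(-44) = -½ - 11 = -23/2 ≈ -11.500)
v = -1/19873 (v = 1/(7*(372 - 3211)) = (⅐)/(-2839) = (⅐)*(-1/2839) = -1/19873 ≈ -5.0320e-5)
L(r) = -23/(2*r)
X = -¼ (X = -(-23)/(2*(-46)) = -(-23)*(-1)/(2*46) = -1*¼ = -¼ ≈ -0.25000)
v + X = -1/19873 - ¼ = -19877/79492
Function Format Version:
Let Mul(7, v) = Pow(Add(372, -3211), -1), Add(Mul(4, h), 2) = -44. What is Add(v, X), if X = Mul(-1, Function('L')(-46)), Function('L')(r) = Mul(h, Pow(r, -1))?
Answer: Rational(-19877, 79492) ≈ -0.25005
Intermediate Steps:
h = Rational(-23, 2) (h = Add(Rational(-1, 2), Mul(Rational(1, 4), -44)) = Add(Rational(-1, 2), -11) = Rational(-23, 2) ≈ -11.500)
v = Rational(-1, 19873) (v = Mul(Rational(1, 7), Pow(Add(372, -3211), -1)) = Mul(Rational(1, 7), Pow(-2839, -1)) = Mul(Rational(1, 7), Rational(-1, 2839)) = Rational(-1, 19873) ≈ -5.0320e-5)
Function('L')(r) = Mul(Rational(-23, 2), Pow(r, -1))
X = Rational(-1, 4) (X = Mul(-1, Mul(Rational(-23, 2), Pow(-46, -1))) = Mul(-1, Mul(Rational(-23, 2), Rational(-1, 46))) = Mul(-1, Rational(1, 4)) = Rational(-1, 4) ≈ -0.25000)
Add(v, X) = Add(Rational(-1, 19873), Rational(-1, 4)) = Rational(-19877, 79492)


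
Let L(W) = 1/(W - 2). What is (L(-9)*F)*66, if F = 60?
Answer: -360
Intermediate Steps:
L(W) = 1/(-2 + W)
(L(-9)*F)*66 = (60/(-2 - 9))*66 = (60/(-11))*66 = -1/11*60*66 = -60/11*66 = -360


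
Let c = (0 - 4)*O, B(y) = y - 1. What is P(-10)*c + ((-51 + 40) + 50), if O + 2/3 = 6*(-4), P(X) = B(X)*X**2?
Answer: -325483/3 ≈ -1.0849e+5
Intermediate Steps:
B(y) = -1 + y
P(X) = X**2*(-1 + X) (P(X) = (-1 + X)*X**2 = X**2*(-1 + X))
O = -74/3 (O = -2/3 + 6*(-4) = -2/3 - 24 = -74/3 ≈ -24.667)
c = 296/3 (c = (0 - 4)*(-74/3) = -4*(-74/3) = 296/3 ≈ 98.667)
P(-10)*c + ((-51 + 40) + 50) = ((-10)**2*(-1 - 10))*(296/3) + ((-51 + 40) + 50) = (100*(-11))*(296/3) + (-11 + 50) = -1100*296/3 + 39 = -325600/3 + 39 = -325483/3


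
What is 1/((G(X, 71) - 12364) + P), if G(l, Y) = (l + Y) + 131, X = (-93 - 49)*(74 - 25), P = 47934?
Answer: 1/28814 ≈ 3.4705e-5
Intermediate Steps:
X = -6958 (X = -142*49 = -6958)
G(l, Y) = 131 + Y + l (G(l, Y) = (Y + l) + 131 = 131 + Y + l)
1/((G(X, 71) - 12364) + P) = 1/(((131 + 71 - 6958) - 12364) + 47934) = 1/((-6756 - 12364) + 47934) = 1/(-19120 + 47934) = 1/28814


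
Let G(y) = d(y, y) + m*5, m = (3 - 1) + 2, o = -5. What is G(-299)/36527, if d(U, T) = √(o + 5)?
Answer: 20/36527 ≈ 0.00054754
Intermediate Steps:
d(U, T) = 0 (d(U, T) = √(-5 + 5) = √0 = 0)
m = 4 (m = 2 + 2 = 4)
G(y) = 20 (G(y) = 0 + 4*5 = 0 + 20 = 20)
G(-299)/36527 = 20/36527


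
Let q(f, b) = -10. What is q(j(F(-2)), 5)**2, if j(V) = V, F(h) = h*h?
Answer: 100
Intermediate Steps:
F(h) = h**2
q(j(F(-2)), 5)**2 = (-10)**2 = 100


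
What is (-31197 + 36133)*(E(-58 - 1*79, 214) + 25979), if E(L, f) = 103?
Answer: 128740752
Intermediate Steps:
(-31197 + 36133)*(E(-58 - 1*79, 214) + 25979) = (-31197 + 36133)*(103 + 25979) = 4936*26082 = 128740752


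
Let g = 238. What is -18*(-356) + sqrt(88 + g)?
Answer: 6408 + sqrt(326) ≈ 6426.1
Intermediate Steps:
-18*(-356) + sqrt(88 + g) = -18*(-356) + sqrt(88 + 238) = 6408 + sqrt(326)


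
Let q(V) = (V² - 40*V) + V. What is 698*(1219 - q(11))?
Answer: 1065846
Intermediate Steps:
q(V) = V² - 39*V
698*(1219 - q(11)) = 698*(1219 - 11*(-39 + 11)) = 698*(1219 - 11*(-28)) = 698*(1219 - 1*(-308)) = 698*(1219 + 308) = 698*1527 = 1065846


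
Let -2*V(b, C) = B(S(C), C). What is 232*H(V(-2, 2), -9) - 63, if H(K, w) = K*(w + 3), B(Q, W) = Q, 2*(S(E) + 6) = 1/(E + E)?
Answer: -4152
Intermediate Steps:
S(E) = -6 + 1/(4*E) (S(E) = -6 + 1/(2*(E + E)) = -6 + 1/(2*((2*E))) = -6 + (1/(2*E))/2 = -6 + 1/(4*E))
V(b, C) = 3 - 1/(8*C) (V(b, C) = -(-6 + 1/(4*C))/2 = 3 - 1/(8*C))
H(K, w) = K*(3 + w)
232*H(V(-2, 2), -9) - 63 = 232*((3 - ⅛/2)*(3 - 9)) - 63 = 232*((3 - ⅛*½)*(-6)) - 63 = 232*((3 - 1/16)*(-6)) - 63 = 232*((47/16)*(-6)) - 63 = 232*(-141/8) - 63 = -4089 - 63 = -4152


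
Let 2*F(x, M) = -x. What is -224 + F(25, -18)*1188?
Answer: -15074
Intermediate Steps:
F(x, M) = -x/2 (F(x, M) = (-x)/2 = -x/2)
-224 + F(25, -18)*1188 = -224 - ½*25*1188 = -224 - 25/2*1188 = -224 - 14850 = -15074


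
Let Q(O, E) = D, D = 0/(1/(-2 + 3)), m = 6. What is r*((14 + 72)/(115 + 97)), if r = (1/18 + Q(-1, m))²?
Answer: 43/34344 ≈ 0.0012520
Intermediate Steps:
D = 0 (D = 0/(1/1) = 0/1 = 0*1 = 0)
Q(O, E) = 0
r = 1/324 (r = (1/18 + 0)² = (1/18)² = 1/324 ≈ 0.0030864)
r*((14 + 72)/(115 + 97)) = ((14 + 72)/(115 + 97))/324 = (86/212)/324 = (86*(1/212))/324 = (1/324)*(43/106) = 43/34344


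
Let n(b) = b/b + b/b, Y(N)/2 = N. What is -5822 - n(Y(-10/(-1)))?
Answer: -5824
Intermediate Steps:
Y(N) = 2*N
n(b) = 2 (n(b) = 1 + 1 = 2)
-5822 - n(Y(-10/(-1))) = -5822 - 1*2 = -5822 - 2 = -5824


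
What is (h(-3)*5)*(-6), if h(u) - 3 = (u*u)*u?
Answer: 720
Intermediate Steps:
h(u) = 3 + u**3 (h(u) = 3 + (u*u)*u = 3 + u**2*u = 3 + u**3)
(h(-3)*5)*(-6) = ((3 + (-3)**3)*5)*(-6) = ((3 - 27)*5)*(-6) = -24*5*(-6) = -120*(-6) = 720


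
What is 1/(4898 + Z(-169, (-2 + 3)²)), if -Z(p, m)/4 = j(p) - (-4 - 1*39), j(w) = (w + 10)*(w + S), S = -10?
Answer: -1/109118 ≈ -9.1644e-6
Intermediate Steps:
j(w) = (-10 + w)*(10 + w) (j(w) = (w + 10)*(w - 10) = (10 + w)*(-10 + w) = (-10 + w)*(10 + w))
Z(p, m) = 228 - 4*p² (Z(p, m) = -4*((-100 + p²) - (-4 - 1*39)) = -4*((-100 + p²) - (-4 - 39)) = -4*((-100 + p²) - 1*(-43)) = -4*((-100 + p²) + 43) = -4*(-57 + p²) = 228 - 4*p²)
1/(4898 + Z(-169, (-2 + 3)²)) = 1/(4898 + (228 - 4*(-169)²)) = 1/(4898 + (228 - 4*28561)) = 1/(4898 + (228 - 114244)) = 1/(4898 - 114016) = 1/(-109118) = -1/109118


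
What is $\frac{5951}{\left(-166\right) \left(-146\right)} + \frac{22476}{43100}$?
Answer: $\frac{200304109}{261142900} \approx 0.76703$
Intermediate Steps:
$\frac{5951}{\left(-166\right) \left(-146\right)} + \frac{22476}{43100} = \frac{5951}{24236} + 22476 \cdot \frac{1}{43100} = 5951 \cdot \frac{1}{24236} + \frac{5619}{10775} = \frac{5951}{24236} + \frac{5619}{10775} = \frac{200304109}{261142900}$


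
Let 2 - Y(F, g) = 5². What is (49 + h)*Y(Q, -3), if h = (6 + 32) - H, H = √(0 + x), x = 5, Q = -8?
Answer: -2001 + 23*√5 ≈ -1949.6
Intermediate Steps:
H = √5 (H = √(0 + 5) = √5 ≈ 2.2361)
h = 38 - √5 (h = (6 + 32) - √5 = 38 - √5 ≈ 35.764)
Y(F, g) = -23 (Y(F, g) = 2 - 1*5² = 2 - 1*25 = 2 - 25 = -23)
(49 + h)*Y(Q, -3) = (49 + (38 - √5))*(-23) = (87 - √5)*(-23) = -2001 + 23*√5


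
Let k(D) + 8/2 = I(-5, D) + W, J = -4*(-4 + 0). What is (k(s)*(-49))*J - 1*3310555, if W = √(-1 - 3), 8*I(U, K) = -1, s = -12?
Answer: -3307321 - 1568*I ≈ -3.3073e+6 - 1568.0*I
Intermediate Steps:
I(U, K) = -⅛ (I(U, K) = (⅛)*(-1) = -⅛)
J = 16 (J = -4*(-4) = 16)
W = 2*I (W = √(-4) = 2*I ≈ 2.0*I)
k(D) = -33/8 + 2*I (k(D) = -4 + (-⅛ + 2*I) = -33/8 + 2*I)
(k(s)*(-49))*J - 1*3310555 = ((-33/8 + 2*I)*(-49))*16 - 1*3310555 = (1617/8 - 98*I)*16 - 3310555 = (3234 - 1568*I) - 3310555 = -3307321 - 1568*I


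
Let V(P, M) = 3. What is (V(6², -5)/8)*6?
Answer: 9/4 ≈ 2.2500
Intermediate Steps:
(V(6², -5)/8)*6 = (3/8)*6 = 9/4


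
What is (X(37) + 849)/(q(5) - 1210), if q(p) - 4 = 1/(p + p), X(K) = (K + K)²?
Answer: -63250/12059 ≈ -5.2450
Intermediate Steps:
X(K) = 4*K² (X(K) = (2*K)² = 4*K²)
q(p) = 4 + 1/(2*p) (q(p) = 4 + 1/(p + p) = 4 + 1/(2*p))
(X(37) + 849)/(q(5) - 1210) = (4*37² + 849)/((4 + (½)/5) - 1210) = (4*1369 + 849)/((4 + (½)*(⅕)) - 1210) = (5476 + 849)/((4 + ⅒) - 1210) = 6325/(41/10 - 1210) = 6325/(-12059/10) = 6325*(-10/12059) = -63250/12059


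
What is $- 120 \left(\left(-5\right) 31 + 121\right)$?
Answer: $4080$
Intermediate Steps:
$- 120 \left(\left(-5\right) 31 + 121\right) = - 120 \left(-155 + 121\right) = \left(-120\right) \left(-34\right) = 4080$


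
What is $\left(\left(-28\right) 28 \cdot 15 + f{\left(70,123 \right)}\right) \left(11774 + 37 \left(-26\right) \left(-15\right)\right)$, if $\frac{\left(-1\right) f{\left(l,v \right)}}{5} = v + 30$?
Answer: $-328205100$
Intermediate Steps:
$f{\left(l,v \right)} = -150 - 5 v$ ($f{\left(l,v \right)} = - 5 \left(v + 30\right) = - 5 \left(30 + v\right) = -150 - 5 v$)
$\left(\left(-28\right) 28 \cdot 15 + f{\left(70,123 \right)}\right) \left(11774 + 37 \left(-26\right) \left(-15\right)\right) = \left(\left(-28\right) 28 \cdot 15 - 765\right) \left(11774 + 37 \left(-26\right) \left(-15\right)\right) = \left(\left(-784\right) 15 - 765\right) \left(11774 - -14430\right) = \left(-11760 - 765\right) \left(11774 + 14430\right) = \left(-12525\right) 26204 = -328205100$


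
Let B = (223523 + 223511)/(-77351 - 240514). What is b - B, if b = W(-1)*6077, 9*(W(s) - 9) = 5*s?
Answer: 48936869762/953595 ≈ 51318.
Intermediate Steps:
W(s) = 9 + 5*s/9 (W(s) = 9 + (5*s)/9 = 9 + 5*s/9)
B = -447034/317865 (B = 447034/(-317865) = 447034*(-1/317865) = -447034/317865 ≈ -1.4064)
b = 461852/9 (b = (9 + (5/9)*(-1))*6077 = (9 - 5/9)*6077 = (76/9)*6077 = 461852/9 ≈ 51317.)
b - B = 461852/9 - 1*(-447034/317865) = 461852/9 + 447034/317865 = 48936869762/953595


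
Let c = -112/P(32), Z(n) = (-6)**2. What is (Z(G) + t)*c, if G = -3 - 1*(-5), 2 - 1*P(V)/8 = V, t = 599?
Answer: 889/3 ≈ 296.33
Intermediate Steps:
P(V) = 16 - 8*V
G = 2 (G = -3 + 5 = 2)
Z(n) = 36
c = 7/15 (c = -112/(16 - 8*32) = -112/(16 - 256) = -112/(-240) = -112*(-1/240) = 7/15 ≈ 0.46667)
(Z(G) + t)*c = (36 + 599)*(7/15) = 635*(7/15) = 889/3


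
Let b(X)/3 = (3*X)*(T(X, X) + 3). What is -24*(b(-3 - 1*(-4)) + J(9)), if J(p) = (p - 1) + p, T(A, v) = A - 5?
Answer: -192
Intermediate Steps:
T(A, v) = -5 + A
J(p) = -1 + 2*p (J(p) = (-1 + p) + p = -1 + 2*p)
b(X) = 9*X*(-2 + X) (b(X) = 3*((3*X)*((-5 + X) + 3)) = 3*((3*X)*(-2 + X)) = 3*(3*X*(-2 + X)) = 9*X*(-2 + X))
-24*(b(-3 - 1*(-4)) + J(9)) = -24*(9*(-3 - 1*(-4))*(-2 + (-3 - 1*(-4))) + (-1 + 2*9)) = -24*(9*(-3 + 4)*(-2 + (-3 + 4)) + (-1 + 18)) = -24*(9*1*(-2 + 1) + 17) = -24*(9*1*(-1) + 17) = -24*(-9 + 17) = -24*8 = -192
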